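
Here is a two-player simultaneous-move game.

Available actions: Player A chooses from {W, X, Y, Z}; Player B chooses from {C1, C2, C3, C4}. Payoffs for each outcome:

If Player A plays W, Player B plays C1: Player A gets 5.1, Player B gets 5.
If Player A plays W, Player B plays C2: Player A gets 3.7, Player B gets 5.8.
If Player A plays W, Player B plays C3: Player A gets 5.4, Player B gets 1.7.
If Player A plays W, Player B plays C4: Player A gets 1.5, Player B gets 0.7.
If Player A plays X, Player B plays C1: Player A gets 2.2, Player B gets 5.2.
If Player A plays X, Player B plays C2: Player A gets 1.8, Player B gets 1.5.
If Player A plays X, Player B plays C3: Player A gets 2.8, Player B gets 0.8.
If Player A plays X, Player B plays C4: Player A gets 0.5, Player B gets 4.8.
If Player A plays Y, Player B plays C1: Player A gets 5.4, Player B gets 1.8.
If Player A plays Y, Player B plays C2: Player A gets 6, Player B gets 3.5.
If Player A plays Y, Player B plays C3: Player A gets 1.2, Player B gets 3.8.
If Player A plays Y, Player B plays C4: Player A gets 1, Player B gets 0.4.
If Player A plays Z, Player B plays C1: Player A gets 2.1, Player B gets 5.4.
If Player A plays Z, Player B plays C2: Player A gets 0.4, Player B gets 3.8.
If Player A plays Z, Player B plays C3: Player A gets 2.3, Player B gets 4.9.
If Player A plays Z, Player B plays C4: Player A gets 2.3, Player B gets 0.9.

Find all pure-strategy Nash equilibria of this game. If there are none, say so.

(W, C1): Player A can switch to Y (5.1 → 5.4). Not NE.
(W, C2): Player A can switch to Y (3.7 → 6). Not NE.
(W, C3): Player B can switch to C1 (1.7 → 5). Not NE.
(W, C4): Player A can switch to Z (1.5 → 2.3). Not NE.
(X, C1): Player A can switch to W (2.2 → 5.1). Not NE.
(X, C2): Player A can switch to W (1.8 → 3.7). Not NE.
(X, C3): Player A can switch to W (2.8 → 5.4). Not NE.
(X, C4): Player A can switch to W (0.5 → 1.5). Not NE.
(Y, C1): Player B can switch to C2 (1.8 → 3.5). Not NE.
(Y, C2): Player B can switch to C3 (3.5 → 3.8). Not NE.
(Y, C3): Player A can switch to W (1.2 → 5.4). Not NE.
(Y, C4): Player A can switch to W (1 → 1.5). Not NE.
(The remaining 4 profiles each have a profitable deviation by the same check.)

none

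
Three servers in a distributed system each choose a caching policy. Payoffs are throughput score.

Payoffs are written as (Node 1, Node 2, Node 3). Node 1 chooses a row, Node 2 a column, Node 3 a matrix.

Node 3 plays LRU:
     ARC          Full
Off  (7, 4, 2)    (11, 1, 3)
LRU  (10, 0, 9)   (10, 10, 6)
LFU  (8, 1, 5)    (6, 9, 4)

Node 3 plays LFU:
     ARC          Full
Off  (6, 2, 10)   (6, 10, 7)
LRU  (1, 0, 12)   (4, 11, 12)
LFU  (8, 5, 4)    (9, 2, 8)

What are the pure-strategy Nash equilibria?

(Off, ARC, LRU): Node 1 can switch to LRU (7 → 10). Not NE.
(Off, ARC, LFU): Node 1 can switch to LFU (6 → 8). Not NE.
(Off, Full, LRU): Node 2 can switch to ARC (1 → 4). Not NE.
(Off, Full, LFU): Node 1 can switch to LFU (6 → 9). Not NE.
(LRU, ARC, LRU): Node 2 can switch to Full (0 → 10). Not NE.
(LRU, ARC, LFU): Node 1 can switch to Off (1 → 6). Not NE.
(LRU, Full, LRU): Node 1 can switch to Off (10 → 11). Not NE.
(LRU, Full, LFU): Node 1 can switch to Off (4 → 6). Not NE.
(LFU, ARC, LRU): Node 1 can switch to LRU (8 → 10). Not NE.
(LFU, ARC, LFU): Node 3 can switch to LRU (4 → 5). Not NE.
(LFU, Full, LRU): Node 1 can switch to Off (6 → 11). Not NE.
(LFU, Full, LFU): Node 2 can switch to ARC (2 → 5). Not NE.

none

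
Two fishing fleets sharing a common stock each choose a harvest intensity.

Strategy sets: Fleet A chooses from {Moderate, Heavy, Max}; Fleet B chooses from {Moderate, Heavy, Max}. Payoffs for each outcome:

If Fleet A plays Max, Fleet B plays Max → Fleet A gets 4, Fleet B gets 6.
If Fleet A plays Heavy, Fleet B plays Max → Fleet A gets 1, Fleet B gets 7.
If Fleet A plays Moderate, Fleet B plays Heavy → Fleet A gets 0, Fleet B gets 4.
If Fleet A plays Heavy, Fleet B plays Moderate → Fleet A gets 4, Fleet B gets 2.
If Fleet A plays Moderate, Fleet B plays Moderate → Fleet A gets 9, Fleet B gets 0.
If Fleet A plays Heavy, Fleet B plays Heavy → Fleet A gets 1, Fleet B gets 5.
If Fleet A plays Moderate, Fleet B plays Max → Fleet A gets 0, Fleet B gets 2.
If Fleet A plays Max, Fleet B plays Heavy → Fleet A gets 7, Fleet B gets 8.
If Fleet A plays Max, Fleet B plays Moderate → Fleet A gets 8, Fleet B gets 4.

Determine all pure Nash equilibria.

The unique pure-strategy Nash equilibrium is (Max, Heavy).

(Moderate, Moderate): Fleet B can switch to Heavy (0 → 4). Not NE.
(Moderate, Heavy): Fleet A can switch to Heavy (0 → 1). Not NE.
(Moderate, Max): Fleet A can switch to Heavy (0 → 1). Not NE.
(Heavy, Moderate): Fleet A can switch to Moderate (4 → 9). Not NE.
(Heavy, Heavy): Fleet A can switch to Max (1 → 7). Not NE.
(Heavy, Max): Fleet A can switch to Max (1 → 4). Not NE.
(Max, Moderate): Fleet A can switch to Moderate (8 → 9). Not NE.
(Max, Heavy): Fleet A gets 7, best alternative 1; Fleet B gets 8, best alternative 6. No profitable deviation — NE.
(Max, Max): Fleet B can switch to Heavy (6 → 8). Not NE.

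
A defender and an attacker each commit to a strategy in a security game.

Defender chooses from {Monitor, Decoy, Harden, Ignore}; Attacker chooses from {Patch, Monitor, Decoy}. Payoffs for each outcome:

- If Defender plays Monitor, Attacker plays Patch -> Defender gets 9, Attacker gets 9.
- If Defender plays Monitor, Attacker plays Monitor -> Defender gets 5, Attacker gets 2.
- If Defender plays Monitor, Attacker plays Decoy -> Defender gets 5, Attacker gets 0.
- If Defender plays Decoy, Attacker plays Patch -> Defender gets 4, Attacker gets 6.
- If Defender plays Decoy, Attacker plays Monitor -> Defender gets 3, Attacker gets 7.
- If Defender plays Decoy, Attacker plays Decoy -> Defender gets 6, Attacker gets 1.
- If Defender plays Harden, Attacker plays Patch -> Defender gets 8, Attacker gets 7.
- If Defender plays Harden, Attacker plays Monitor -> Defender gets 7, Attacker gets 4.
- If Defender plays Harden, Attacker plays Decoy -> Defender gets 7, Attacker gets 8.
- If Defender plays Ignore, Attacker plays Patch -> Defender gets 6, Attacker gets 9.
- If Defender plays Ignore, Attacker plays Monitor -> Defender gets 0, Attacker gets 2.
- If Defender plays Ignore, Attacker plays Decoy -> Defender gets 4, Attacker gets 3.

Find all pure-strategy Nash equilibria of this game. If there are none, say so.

Defender against Patch: payoffs 9, 4, 8, 6 → best response Monitor.
Defender against Monitor: payoffs 5, 3, 7, 0 → best response Harden.
Defender against Decoy: payoffs 5, 6, 7, 4 → best response Harden.
Attacker against Monitor: payoffs 9, 2, 0 → best response Patch.
Attacker against Decoy: payoffs 6, 7, 1 → best response Monitor.
Attacker against Harden: payoffs 7, 4, 8 → best response Decoy.
Attacker against Ignore: payoffs 9, 2, 3 → best response Patch.
Mutual best responses: (Monitor, Patch); (Harden, Decoy).

Pure-strategy Nash equilibria: (Monitor, Patch), (Harden, Decoy)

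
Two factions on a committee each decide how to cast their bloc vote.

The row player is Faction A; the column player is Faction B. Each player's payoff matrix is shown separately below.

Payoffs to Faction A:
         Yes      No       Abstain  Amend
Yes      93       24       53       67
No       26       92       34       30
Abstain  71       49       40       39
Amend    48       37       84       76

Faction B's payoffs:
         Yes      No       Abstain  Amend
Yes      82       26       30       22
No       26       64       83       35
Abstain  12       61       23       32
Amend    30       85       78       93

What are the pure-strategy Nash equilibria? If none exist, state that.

Faction A against Yes: payoffs 93, 26, 71, 48 → best response Yes.
Faction A against No: payoffs 24, 92, 49, 37 → best response No.
Faction A against Abstain: payoffs 53, 34, 40, 84 → best response Amend.
Faction A against Amend: payoffs 67, 30, 39, 76 → best response Amend.
Faction B against Yes: payoffs 82, 26, 30, 22 → best response Yes.
Faction B against No: payoffs 26, 64, 83, 35 → best response Abstain.
Faction B against Abstain: payoffs 12, 61, 23, 32 → best response No.
Faction B against Amend: payoffs 30, 85, 78, 93 → best response Amend.
Mutual best responses: (Yes, Yes); (Amend, Amend).

Pure-strategy Nash equilibria: (Yes, Yes); (Amend, Amend)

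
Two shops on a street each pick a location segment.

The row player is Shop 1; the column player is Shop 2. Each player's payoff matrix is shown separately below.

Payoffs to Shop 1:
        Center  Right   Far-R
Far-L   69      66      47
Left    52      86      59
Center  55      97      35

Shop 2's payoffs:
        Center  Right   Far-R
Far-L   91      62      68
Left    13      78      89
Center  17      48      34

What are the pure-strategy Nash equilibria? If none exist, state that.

Shop 1 against Center: payoffs 69, 52, 55 → best response Far-L.
Shop 1 against Right: payoffs 66, 86, 97 → best response Center.
Shop 1 against Far-R: payoffs 47, 59, 35 → best response Left.
Shop 2 against Far-L: payoffs 91, 62, 68 → best response Center.
Shop 2 against Left: payoffs 13, 78, 89 → best response Far-R.
Shop 2 against Center: payoffs 17, 48, 34 → best response Right.
Mutual best responses: (Far-L, Center); (Left, Far-R); (Center, Right).

(Far-L, Center), (Left, Far-R), (Center, Right)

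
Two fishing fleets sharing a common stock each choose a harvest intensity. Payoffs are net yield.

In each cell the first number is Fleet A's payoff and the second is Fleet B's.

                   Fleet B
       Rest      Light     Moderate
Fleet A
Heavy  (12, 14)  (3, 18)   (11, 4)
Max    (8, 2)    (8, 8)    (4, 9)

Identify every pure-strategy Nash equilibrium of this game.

There is no pure-strategy Nash equilibrium.

(Heavy, Rest): Fleet B can switch to Light (14 → 18). Not NE.
(Heavy, Light): Fleet A can switch to Max (3 → 8). Not NE.
(Heavy, Moderate): Fleet B can switch to Rest (4 → 14). Not NE.
(Max, Rest): Fleet A can switch to Heavy (8 → 12). Not NE.
(Max, Light): Fleet B can switch to Moderate (8 → 9). Not NE.
(Max, Moderate): Fleet A can switch to Heavy (4 → 11). Not NE.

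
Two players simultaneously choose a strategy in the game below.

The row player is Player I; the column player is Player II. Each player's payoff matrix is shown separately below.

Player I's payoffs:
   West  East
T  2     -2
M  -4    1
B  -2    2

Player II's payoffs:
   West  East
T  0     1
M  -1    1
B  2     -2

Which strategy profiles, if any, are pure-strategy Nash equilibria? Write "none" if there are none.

none

Player I against West: payoffs 2, -4, -2 → best response T.
Player I against East: payoffs -2, 1, 2 → best response B.
Player II against T: payoffs 0, 1 → best response East.
Player II against M: payoffs -1, 1 → best response East.
Player II against B: payoffs 2, -2 → best response West.
No profile is a mutual best response for all players.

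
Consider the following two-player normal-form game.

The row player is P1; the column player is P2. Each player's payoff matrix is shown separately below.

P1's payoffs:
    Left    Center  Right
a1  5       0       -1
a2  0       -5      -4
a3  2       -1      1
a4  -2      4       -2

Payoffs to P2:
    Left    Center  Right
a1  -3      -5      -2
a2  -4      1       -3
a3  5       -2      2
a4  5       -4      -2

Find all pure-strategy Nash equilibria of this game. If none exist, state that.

Check each profile: it is a Nash equilibrium iff no player can strictly gain by switching unilaterally.
(a1, Left): P2 can switch to Right (-3 → -2). Not NE.
(a1, Center): P1 can switch to a4 (0 → 4). Not NE.
(a1, Right): P1 can switch to a3 (-1 → 1). Not NE.
(a2, Left): P1 can switch to a1 (0 → 5). Not NE.
(a2, Center): P1 can switch to a1 (-5 → 0). Not NE.
(a2, Right): P1 can switch to a1 (-4 → -1). Not NE.
(The remaining 6 profiles each have a profitable deviation by the same check.)

This game has no pure Nash equilibrium.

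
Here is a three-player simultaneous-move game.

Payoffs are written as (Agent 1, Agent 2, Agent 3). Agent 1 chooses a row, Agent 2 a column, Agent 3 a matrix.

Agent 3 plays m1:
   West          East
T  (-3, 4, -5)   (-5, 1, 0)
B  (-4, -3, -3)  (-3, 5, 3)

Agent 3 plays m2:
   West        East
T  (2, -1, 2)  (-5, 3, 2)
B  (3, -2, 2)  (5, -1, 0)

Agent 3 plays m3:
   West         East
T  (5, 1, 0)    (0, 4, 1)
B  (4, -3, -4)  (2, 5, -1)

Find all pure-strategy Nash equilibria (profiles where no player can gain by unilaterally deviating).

Check each profile: it is a Nash equilibrium iff no player can strictly gain by switching unilaterally.
(T, West, m1): Agent 3 can switch to m2 (-5 → 2). Not NE.
(T, West, m2): Agent 1 can switch to B (2 → 3). Not NE.
(T, West, m3): Agent 2 can switch to East (1 → 4). Not NE.
(T, East, m1): Agent 1 can switch to B (-5 → -3). Not NE.
(T, East, m2): Agent 1 can switch to B (-5 → 5). Not NE.
(T, East, m3): Agent 1 can switch to B (0 → 2). Not NE.
(B, East, m1): Agent 1 gets -3, best alternative -5; Agent 2 gets 5, best alternative -3; Agent 3 gets 3, best alternative 0. No profitable deviation — NE.
(The remaining 5 profiles each have a profitable deviation by the same check.)

The unique pure-strategy Nash equilibrium is (B, East, m1).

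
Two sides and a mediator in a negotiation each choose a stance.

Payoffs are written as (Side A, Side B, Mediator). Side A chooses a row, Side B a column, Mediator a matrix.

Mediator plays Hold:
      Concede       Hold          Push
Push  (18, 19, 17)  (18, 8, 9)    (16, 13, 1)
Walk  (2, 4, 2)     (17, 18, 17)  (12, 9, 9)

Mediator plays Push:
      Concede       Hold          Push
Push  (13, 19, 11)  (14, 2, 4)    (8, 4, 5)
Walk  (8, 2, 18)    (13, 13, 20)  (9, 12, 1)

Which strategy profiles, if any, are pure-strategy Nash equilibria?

Side A against (Concede, Hold): payoffs 18, 2 → best response Push.
Side A against (Concede, Push): payoffs 13, 8 → best response Push.
Side A against (Hold, Hold): payoffs 18, 17 → best response Push.
Side A against (Hold, Push): payoffs 14, 13 → best response Push.
Side A against (Push, Hold): payoffs 16, 12 → best response Push.
Side A against (Push, Push): payoffs 8, 9 → best response Walk.
Side B against (Push, Hold): payoffs 19, 8, 13 → best response Concede.
Side B against (Push, Push): payoffs 19, 2, 4 → best response Concede.
Side B against (Walk, Hold): payoffs 4, 18, 9 → best response Hold.
Side B against (Walk, Push): payoffs 2, 13, 12 → best response Hold.
Mediator against (Push, Concede): payoffs 17, 11 → best response Hold.
Mediator against (Push, Hold): payoffs 9, 4 → best response Hold.
Mediator against (Push, Push): payoffs 1, 5 → best response Push.
Mediator against (Walk, Concede): payoffs 2, 18 → best response Push.
Mediator against (Walk, Hold): payoffs 17, 20 → best response Push.
Mediator against (Walk, Push): payoffs 9, 1 → best response Hold.
Mutual best responses: (Push, Concede, Hold).

The unique pure-strategy Nash equilibrium is (Push, Concede, Hold).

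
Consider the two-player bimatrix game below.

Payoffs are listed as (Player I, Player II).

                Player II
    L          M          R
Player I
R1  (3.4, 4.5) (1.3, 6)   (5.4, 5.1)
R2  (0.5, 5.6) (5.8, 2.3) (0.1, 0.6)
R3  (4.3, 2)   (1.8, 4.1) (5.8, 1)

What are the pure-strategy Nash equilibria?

This game has no pure Nash equilibrium.

(R1, L): Player I can switch to R3 (3.4 → 4.3). Not NE.
(R1, M): Player I can switch to R2 (1.3 → 5.8). Not NE.
(R1, R): Player I can switch to R3 (5.4 → 5.8). Not NE.
(R2, L): Player I can switch to R1 (0.5 → 3.4). Not NE.
(R2, M): Player II can switch to L (2.3 → 5.6). Not NE.
(R2, R): Player I can switch to R1 (0.1 → 5.4). Not NE.
(R3, L): Player II can switch to M (2 → 4.1). Not NE.
(R3, M): Player I can switch to R2 (1.8 → 5.8). Not NE.
(The remaining 1 profile has a profitable deviation by the same check.)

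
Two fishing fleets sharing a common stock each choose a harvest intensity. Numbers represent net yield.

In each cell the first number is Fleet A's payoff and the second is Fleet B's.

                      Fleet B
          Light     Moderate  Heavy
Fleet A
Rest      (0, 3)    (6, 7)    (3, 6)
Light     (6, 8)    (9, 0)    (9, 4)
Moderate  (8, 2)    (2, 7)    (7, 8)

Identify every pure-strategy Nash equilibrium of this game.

Check each profile: it is a Nash equilibrium iff no player can strictly gain by switching unilaterally.
(Rest, Light): Fleet A can switch to Light (0 → 6). Not NE.
(Rest, Moderate): Fleet A can switch to Light (6 → 9). Not NE.
(Rest, Heavy): Fleet A can switch to Light (3 → 9). Not NE.
(Light, Light): Fleet A can switch to Moderate (6 → 8). Not NE.
(Light, Moderate): Fleet B can switch to Light (0 → 8). Not NE.
(Light, Heavy): Fleet B can switch to Light (4 → 8). Not NE.
(Moderate, Light): Fleet B can switch to Moderate (2 → 7). Not NE.
(Moderate, Moderate): Fleet A can switch to Rest (2 → 6). Not NE.
(Moderate, Heavy): Fleet A can switch to Light (7 → 9). Not NE.

This game has no pure Nash equilibrium.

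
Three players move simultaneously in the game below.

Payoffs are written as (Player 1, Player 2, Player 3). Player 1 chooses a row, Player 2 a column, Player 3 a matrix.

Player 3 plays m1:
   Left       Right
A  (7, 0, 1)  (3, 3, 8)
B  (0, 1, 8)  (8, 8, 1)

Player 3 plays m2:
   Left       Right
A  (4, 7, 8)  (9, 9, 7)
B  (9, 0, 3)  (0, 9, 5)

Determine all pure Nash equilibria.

Player 1 against (Left, m1): payoffs 7, 0 → best response A.
Player 1 against (Left, m2): payoffs 4, 9 → best response B.
Player 1 against (Right, m1): payoffs 3, 8 → best response B.
Player 1 against (Right, m2): payoffs 9, 0 → best response A.
Player 2 against (A, m1): payoffs 0, 3 → best response Right.
Player 2 against (A, m2): payoffs 7, 9 → best response Right.
Player 2 against (B, m1): payoffs 1, 8 → best response Right.
Player 2 against (B, m2): payoffs 0, 9 → best response Right.
Player 3 against (A, Left): payoffs 1, 8 → best response m2.
Player 3 against (A, Right): payoffs 8, 7 → best response m1.
Player 3 against (B, Left): payoffs 8, 3 → best response m1.
Player 3 against (B, Right): payoffs 1, 5 → best response m2.
No profile is a mutual best response for all players.

No pure-strategy Nash equilibrium.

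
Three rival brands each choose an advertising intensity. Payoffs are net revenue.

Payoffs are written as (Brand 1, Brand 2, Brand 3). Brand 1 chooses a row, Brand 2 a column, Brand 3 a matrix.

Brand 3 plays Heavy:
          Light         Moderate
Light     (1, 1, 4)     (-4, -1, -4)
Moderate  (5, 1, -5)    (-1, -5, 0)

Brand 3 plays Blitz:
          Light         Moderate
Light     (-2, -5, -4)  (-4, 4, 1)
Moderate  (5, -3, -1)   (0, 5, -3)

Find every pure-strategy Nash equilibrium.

Brand 1 against (Light, Heavy): payoffs 1, 5 → best response Moderate.
Brand 1 against (Light, Blitz): payoffs -2, 5 → best response Moderate.
Brand 1 against (Moderate, Heavy): payoffs -4, -1 → best response Moderate.
Brand 1 against (Moderate, Blitz): payoffs -4, 0 → best response Moderate.
Brand 2 against (Light, Heavy): payoffs 1, -1 → best response Light.
Brand 2 against (Light, Blitz): payoffs -5, 4 → best response Moderate.
Brand 2 against (Moderate, Heavy): payoffs 1, -5 → best response Light.
Brand 2 against (Moderate, Blitz): payoffs -3, 5 → best response Moderate.
Brand 3 against (Light, Light): payoffs 4, -4 → best response Heavy.
Brand 3 against (Light, Moderate): payoffs -4, 1 → best response Blitz.
Brand 3 against (Moderate, Light): payoffs -5, -1 → best response Blitz.
Brand 3 against (Moderate, Moderate): payoffs 0, -3 → best response Heavy.
No profile is a mutual best response for all players.

This game has no pure Nash equilibrium.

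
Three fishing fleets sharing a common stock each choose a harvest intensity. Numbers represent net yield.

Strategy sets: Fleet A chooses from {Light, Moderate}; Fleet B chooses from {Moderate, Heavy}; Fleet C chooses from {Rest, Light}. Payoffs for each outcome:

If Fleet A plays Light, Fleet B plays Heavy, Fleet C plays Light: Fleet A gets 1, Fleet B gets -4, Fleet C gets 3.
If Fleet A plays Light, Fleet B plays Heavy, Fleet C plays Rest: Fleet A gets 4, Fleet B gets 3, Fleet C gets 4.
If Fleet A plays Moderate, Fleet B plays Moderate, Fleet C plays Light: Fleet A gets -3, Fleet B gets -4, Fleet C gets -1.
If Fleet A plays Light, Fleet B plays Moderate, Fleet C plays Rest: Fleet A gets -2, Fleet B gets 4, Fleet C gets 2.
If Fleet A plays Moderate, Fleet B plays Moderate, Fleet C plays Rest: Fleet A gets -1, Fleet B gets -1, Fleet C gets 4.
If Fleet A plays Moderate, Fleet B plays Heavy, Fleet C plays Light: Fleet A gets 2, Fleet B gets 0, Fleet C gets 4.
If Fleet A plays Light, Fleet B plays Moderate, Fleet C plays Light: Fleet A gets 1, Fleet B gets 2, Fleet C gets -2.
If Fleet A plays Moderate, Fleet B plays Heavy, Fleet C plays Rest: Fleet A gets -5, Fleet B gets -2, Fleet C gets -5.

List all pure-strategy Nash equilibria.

(Light, Moderate, Rest): Fleet A can switch to Moderate (-2 → -1). Not NE.
(Light, Moderate, Light): Fleet C can switch to Rest (-2 → 2). Not NE.
(Light, Heavy, Rest): Fleet B can switch to Moderate (3 → 4). Not NE.
(Light, Heavy, Light): Fleet A can switch to Moderate (1 → 2). Not NE.
(Moderate, Moderate, Rest): Fleet A gets -1, best alternative -2; Fleet B gets -1, best alternative -2; Fleet C gets 4, best alternative -1. No profitable deviation — NE.
(Moderate, Moderate, Light): Fleet A can switch to Light (-3 → 1). Not NE.
(Moderate, Heavy, Rest): Fleet A can switch to Light (-5 → 4). Not NE.
(Moderate, Heavy, Light): Fleet A gets 2, best alternative 1; Fleet B gets 0, best alternative -4; Fleet C gets 4, best alternative -5. No profitable deviation — NE.

(Moderate, Moderate, Rest), (Moderate, Heavy, Light)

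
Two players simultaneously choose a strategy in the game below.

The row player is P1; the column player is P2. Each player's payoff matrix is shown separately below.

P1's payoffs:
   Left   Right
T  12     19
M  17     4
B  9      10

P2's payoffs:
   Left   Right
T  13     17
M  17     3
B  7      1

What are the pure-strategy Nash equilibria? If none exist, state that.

Pure-strategy Nash equilibria: (T, Right), (M, Left)

(T, Left): P1 can switch to M (12 → 17). Not NE.
(T, Right): P1 gets 19, best alternative 10; P2 gets 17, best alternative 13. No profitable deviation — NE.
(M, Left): P1 gets 17, best alternative 12; P2 gets 17, best alternative 3. No profitable deviation — NE.
(M, Right): P1 can switch to T (4 → 19). Not NE.
(B, Left): P1 can switch to T (9 → 12). Not NE.
(B, Right): P1 can switch to T (10 → 19). Not NE.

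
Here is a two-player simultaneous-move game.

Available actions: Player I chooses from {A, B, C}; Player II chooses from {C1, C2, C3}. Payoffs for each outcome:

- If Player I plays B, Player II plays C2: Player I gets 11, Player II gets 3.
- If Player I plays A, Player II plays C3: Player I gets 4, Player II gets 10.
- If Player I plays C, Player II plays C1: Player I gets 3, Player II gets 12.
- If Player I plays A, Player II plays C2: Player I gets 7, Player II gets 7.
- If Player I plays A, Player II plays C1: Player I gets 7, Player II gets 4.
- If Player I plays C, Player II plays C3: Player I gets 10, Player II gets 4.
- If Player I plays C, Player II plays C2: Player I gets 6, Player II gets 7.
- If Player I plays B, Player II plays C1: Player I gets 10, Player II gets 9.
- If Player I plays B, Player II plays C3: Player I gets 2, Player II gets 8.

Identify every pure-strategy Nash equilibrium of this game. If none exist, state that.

The unique pure-strategy Nash equilibrium is (B, C1).

For each strategy profile, look for a profitable unilateral deviation.
(A, C1): Player I can switch to B (7 → 10). Not NE.
(A, C2): Player I can switch to B (7 → 11). Not NE.
(A, C3): Player I can switch to C (4 → 10). Not NE.
(B, C1): Player I gets 10, best alternative 7; Player II gets 9, best alternative 8. No profitable deviation — NE.
(B, C2): Player II can switch to C1 (3 → 9). Not NE.
(B, C3): Player I can switch to A (2 → 4). Not NE.
(C, C1): Player I can switch to A (3 → 7). Not NE.
(C, C2): Player I can switch to A (6 → 7). Not NE.
(C, C3): Player II can switch to C1 (4 → 12). Not NE.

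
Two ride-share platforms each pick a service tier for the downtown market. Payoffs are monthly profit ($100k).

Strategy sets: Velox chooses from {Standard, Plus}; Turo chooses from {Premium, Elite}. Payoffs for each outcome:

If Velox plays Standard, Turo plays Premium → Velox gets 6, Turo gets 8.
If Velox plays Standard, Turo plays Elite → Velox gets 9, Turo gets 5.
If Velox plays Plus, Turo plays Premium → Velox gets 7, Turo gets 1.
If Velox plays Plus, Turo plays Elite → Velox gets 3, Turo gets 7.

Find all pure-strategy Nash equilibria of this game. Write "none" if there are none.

For each strategy profile, look for a profitable unilateral deviation.
(Standard, Premium): Velox can switch to Plus (6 → 7). Not NE.
(Standard, Elite): Turo can switch to Premium (5 → 8). Not NE.
(Plus, Premium): Turo can switch to Elite (1 → 7). Not NE.
(Plus, Elite): Velox can switch to Standard (3 → 9). Not NE.

none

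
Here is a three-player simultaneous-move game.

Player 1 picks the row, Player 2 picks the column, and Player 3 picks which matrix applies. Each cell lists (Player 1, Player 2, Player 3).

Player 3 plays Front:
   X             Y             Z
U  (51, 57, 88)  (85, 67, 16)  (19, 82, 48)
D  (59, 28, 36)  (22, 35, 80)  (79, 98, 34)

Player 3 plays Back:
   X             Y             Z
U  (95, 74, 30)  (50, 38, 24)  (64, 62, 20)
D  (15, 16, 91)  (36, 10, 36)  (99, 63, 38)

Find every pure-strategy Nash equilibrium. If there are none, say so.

For each player, find the best response to each opponent profile; mutual best responses are the pure NE.
Player 1 against (X, Front): payoffs 51, 59 → best response D.
Player 1 against (X, Back): payoffs 95, 15 → best response U.
Player 1 against (Y, Front): payoffs 85, 22 → best response U.
Player 1 against (Y, Back): payoffs 50, 36 → best response U.
Player 1 against (Z, Front): payoffs 19, 79 → best response D.
Player 1 against (Z, Back): payoffs 64, 99 → best response D.
Player 2 against (U, Front): payoffs 57, 67, 82 → best response Z.
Player 2 against (U, Back): payoffs 74, 38, 62 → best response X.
Player 2 against (D, Front): payoffs 28, 35, 98 → best response Z.
Player 2 against (D, Back): payoffs 16, 10, 63 → best response Z.
Player 3 against (U, X): payoffs 88, 30 → best response Front.
Player 3 against (U, Y): payoffs 16, 24 → best response Back.
Player 3 against (U, Z): payoffs 48, 20 → best response Front.
Player 3 against (D, X): payoffs 36, 91 → best response Back.
Player 3 against (D, Y): payoffs 80, 36 → best response Front.
Player 3 against (D, Z): payoffs 34, 38 → best response Back.
Mutual best responses: (D, Z, Back).

Pure NE: (D, Z, Back)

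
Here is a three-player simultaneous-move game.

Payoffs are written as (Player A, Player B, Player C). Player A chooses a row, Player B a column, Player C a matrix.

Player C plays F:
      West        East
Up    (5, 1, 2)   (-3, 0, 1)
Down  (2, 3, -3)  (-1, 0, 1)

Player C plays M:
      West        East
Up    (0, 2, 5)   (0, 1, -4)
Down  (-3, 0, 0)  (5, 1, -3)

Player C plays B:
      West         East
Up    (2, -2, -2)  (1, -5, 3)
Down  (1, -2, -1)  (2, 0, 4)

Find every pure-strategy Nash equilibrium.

(Up, West, F): Player C can switch to M (2 → 5). Not NE.
(Up, West, M): Player A gets 0, best alternative -3; Player B gets 2, best alternative 1; Player C gets 5, best alternative 2. No profitable deviation — NE.
(Up, West, B): Player C can switch to F (-2 → 2). Not NE.
(Up, East, F): Player A can switch to Down (-3 → -1). Not NE.
(Up, East, M): Player A can switch to Down (0 → 5). Not NE.
(Up, East, B): Player A can switch to Down (1 → 2). Not NE.
(Down, West, F): Player A can switch to Up (2 → 5). Not NE.
(Down, West, M): Player A can switch to Up (-3 → 0). Not NE.
(Down, West, B): Player A can switch to Up (1 → 2). Not NE.
(Down, East, B): Player A gets 2, best alternative 1; Player B gets 0, best alternative -2; Player C gets 4, best alternative 1. No profitable deviation — NE.
(The remaining 2 profiles each have a profitable deviation by the same check.)

Pure-strategy Nash equilibria: (Up, West, M); (Down, East, B)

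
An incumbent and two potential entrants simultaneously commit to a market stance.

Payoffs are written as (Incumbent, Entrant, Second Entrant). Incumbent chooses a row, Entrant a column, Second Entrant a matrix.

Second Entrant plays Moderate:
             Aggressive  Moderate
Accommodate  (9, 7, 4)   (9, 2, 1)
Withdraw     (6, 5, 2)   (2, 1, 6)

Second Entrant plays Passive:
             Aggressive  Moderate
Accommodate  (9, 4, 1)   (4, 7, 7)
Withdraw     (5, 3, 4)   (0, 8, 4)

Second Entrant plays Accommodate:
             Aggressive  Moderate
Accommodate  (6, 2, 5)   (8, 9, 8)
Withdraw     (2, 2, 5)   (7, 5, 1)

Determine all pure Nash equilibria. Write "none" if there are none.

The unique pure-strategy Nash equilibrium is (Accommodate, Moderate, Accommodate).

(Accommodate, Aggressive, Moderate): Second Entrant can switch to Accommodate (4 → 5). Not NE.
(Accommodate, Aggressive, Passive): Entrant can switch to Moderate (4 → 7). Not NE.
(Accommodate, Aggressive, Accommodate): Entrant can switch to Moderate (2 → 9). Not NE.
(Accommodate, Moderate, Moderate): Entrant can switch to Aggressive (2 → 7). Not NE.
(Accommodate, Moderate, Passive): Second Entrant can switch to Accommodate (7 → 8). Not NE.
(Accommodate, Moderate, Accommodate): Incumbent gets 8, best alternative 7; Entrant gets 9, best alternative 2; Second Entrant gets 8, best alternative 7. No profitable deviation — NE.
(Withdraw, Aggressive, Moderate): Incumbent can switch to Accommodate (6 → 9). Not NE.
(Withdraw, Aggressive, Passive): Incumbent can switch to Accommodate (5 → 9). Not NE.
(Withdraw, Aggressive, Accommodate): Incumbent can switch to Accommodate (2 → 6). Not NE.
(Withdraw, Moderate, Moderate): Incumbent can switch to Accommodate (2 → 9). Not NE.
(Withdraw, Moderate, Passive): Incumbent can switch to Accommodate (0 → 4). Not NE.
(The remaining 1 profile has a profitable deviation by the same check.)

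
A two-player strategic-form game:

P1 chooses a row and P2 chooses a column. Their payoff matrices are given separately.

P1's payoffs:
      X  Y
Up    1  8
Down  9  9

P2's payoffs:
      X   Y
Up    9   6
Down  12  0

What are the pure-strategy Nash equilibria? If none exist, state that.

(Down, X)

P1 against X: payoffs 1, 9 → best response Down.
P1 against Y: payoffs 8, 9 → best response Down.
P2 against Up: payoffs 9, 6 → best response X.
P2 against Down: payoffs 12, 0 → best response X.
Mutual best responses: (Down, X).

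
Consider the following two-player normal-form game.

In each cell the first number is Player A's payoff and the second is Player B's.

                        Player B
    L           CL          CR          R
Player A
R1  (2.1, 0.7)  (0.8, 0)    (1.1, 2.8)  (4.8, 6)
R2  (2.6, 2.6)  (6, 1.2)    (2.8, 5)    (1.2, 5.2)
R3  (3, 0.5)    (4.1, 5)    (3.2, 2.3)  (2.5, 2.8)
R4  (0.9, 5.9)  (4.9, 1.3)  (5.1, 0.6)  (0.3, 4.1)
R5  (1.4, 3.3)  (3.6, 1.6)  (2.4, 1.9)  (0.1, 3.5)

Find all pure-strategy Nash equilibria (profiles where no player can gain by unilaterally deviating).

(R1, L): Player A can switch to R2 (2.1 → 2.6). Not NE.
(R1, CL): Player A can switch to R2 (0.8 → 6). Not NE.
(R1, CR): Player A can switch to R2 (1.1 → 2.8). Not NE.
(R1, R): Player A gets 4.8, best alternative 2.5; Player B gets 6, best alternative 2.8. No profitable deviation — NE.
(R2, L): Player A can switch to R3 (2.6 → 3). Not NE.
(R2, CL): Player B can switch to L (1.2 → 2.6). Not NE.
(R2, CR): Player A can switch to R3 (2.8 → 3.2). Not NE.
(The remaining 13 profiles each have a profitable deviation by the same check.)

(R1, R)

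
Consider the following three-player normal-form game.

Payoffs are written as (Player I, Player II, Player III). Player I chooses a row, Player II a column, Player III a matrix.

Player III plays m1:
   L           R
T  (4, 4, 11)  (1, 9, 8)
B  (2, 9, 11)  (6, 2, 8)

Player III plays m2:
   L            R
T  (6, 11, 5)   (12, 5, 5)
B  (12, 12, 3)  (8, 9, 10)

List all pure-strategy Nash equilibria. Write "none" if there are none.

No pure-strategy Nash equilibrium.

For each player, find the best response to each opponent profile; mutual best responses are the pure NE.
Player I against (L, m1): payoffs 4, 2 → best response T.
Player I against (L, m2): payoffs 6, 12 → best response B.
Player I against (R, m1): payoffs 1, 6 → best response B.
Player I against (R, m2): payoffs 12, 8 → best response T.
Player II against (T, m1): payoffs 4, 9 → best response R.
Player II against (T, m2): payoffs 11, 5 → best response L.
Player II against (B, m1): payoffs 9, 2 → best response L.
Player II against (B, m2): payoffs 12, 9 → best response L.
Player III against (T, L): payoffs 11, 5 → best response m1.
Player III against (T, R): payoffs 8, 5 → best response m1.
Player III against (B, L): payoffs 11, 3 → best response m1.
Player III against (B, R): payoffs 8, 10 → best response m2.
No profile is a mutual best response for all players.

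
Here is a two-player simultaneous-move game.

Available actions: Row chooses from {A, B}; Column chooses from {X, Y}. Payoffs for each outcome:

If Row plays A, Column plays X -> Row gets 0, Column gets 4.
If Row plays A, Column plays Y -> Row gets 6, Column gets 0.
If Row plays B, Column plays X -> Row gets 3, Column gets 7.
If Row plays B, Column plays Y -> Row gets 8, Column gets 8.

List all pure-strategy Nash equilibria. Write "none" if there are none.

(A, X): Row can switch to B (0 → 3). Not NE.
(A, Y): Row can switch to B (6 → 8). Not NE.
(B, X): Column can switch to Y (7 → 8). Not NE.
(B, Y): Row gets 8, best alternative 6; Column gets 8, best alternative 7. No profitable deviation — NE.

The unique pure-strategy Nash equilibrium is (B, Y).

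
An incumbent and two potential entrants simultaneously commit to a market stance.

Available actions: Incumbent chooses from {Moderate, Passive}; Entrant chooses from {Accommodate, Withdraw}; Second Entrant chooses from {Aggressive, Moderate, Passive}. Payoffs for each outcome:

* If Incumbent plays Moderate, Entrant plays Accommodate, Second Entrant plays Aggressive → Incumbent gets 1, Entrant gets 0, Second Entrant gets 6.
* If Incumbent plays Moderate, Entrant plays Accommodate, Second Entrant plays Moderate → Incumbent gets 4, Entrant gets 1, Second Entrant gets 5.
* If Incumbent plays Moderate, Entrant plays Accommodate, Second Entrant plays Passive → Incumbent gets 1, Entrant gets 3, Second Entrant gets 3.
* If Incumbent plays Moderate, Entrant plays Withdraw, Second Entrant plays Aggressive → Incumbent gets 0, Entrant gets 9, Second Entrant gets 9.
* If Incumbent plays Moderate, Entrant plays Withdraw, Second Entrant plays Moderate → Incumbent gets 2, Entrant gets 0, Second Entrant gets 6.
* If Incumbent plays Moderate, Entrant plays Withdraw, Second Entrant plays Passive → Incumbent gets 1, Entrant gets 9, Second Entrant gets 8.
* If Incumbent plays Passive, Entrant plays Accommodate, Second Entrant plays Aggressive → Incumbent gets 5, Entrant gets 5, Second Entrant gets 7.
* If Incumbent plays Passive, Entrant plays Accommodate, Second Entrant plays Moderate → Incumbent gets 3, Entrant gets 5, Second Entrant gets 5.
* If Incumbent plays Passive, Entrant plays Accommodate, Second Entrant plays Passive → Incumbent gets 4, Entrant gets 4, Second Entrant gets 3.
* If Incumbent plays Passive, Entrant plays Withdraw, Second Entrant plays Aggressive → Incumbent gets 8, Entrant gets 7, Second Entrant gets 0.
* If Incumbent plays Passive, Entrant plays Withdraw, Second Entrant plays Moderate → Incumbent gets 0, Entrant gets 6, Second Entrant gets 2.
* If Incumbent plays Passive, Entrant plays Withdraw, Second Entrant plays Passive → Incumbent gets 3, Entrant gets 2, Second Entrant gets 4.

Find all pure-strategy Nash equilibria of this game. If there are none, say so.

(Moderate, Accommodate, Aggressive): Incumbent can switch to Passive (1 → 5). Not NE.
(Moderate, Accommodate, Moderate): Second Entrant can switch to Aggressive (5 → 6). Not NE.
(Moderate, Accommodate, Passive): Incumbent can switch to Passive (1 → 4). Not NE.
(Moderate, Withdraw, Aggressive): Incumbent can switch to Passive (0 → 8). Not NE.
(Moderate, Withdraw, Moderate): Entrant can switch to Accommodate (0 → 1). Not NE.
(Moderate, Withdraw, Passive): Incumbent can switch to Passive (1 → 3). Not NE.
(The remaining 6 profiles each have a profitable deviation by the same check.)

No pure-strategy Nash equilibrium.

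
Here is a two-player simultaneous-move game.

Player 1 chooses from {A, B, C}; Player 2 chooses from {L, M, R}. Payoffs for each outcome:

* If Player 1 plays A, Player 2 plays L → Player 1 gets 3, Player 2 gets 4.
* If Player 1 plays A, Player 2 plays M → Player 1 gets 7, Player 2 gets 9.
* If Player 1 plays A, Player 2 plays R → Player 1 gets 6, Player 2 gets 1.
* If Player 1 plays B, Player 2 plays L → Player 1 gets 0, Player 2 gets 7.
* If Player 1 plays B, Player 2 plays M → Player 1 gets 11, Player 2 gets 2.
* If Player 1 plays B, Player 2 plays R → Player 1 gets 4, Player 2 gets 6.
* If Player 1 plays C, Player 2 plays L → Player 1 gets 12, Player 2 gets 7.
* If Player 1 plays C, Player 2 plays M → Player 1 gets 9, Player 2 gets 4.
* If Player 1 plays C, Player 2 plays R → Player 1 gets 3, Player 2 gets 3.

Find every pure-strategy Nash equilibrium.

Pure NE: (C, L)

Check each profile: it is a Nash equilibrium iff no player can strictly gain by switching unilaterally.
(A, L): Player 1 can switch to C (3 → 12). Not NE.
(A, M): Player 1 can switch to B (7 → 11). Not NE.
(A, R): Player 2 can switch to L (1 → 4). Not NE.
(B, L): Player 1 can switch to A (0 → 3). Not NE.
(B, M): Player 2 can switch to L (2 → 7). Not NE.
(B, R): Player 1 can switch to A (4 → 6). Not NE.
(C, L): Player 1 gets 12, best alternative 3; Player 2 gets 7, best alternative 4. No profitable deviation — NE.
(C, M): Player 1 can switch to B (9 → 11). Not NE.
(C, R): Player 1 can switch to A (3 → 6). Not NE.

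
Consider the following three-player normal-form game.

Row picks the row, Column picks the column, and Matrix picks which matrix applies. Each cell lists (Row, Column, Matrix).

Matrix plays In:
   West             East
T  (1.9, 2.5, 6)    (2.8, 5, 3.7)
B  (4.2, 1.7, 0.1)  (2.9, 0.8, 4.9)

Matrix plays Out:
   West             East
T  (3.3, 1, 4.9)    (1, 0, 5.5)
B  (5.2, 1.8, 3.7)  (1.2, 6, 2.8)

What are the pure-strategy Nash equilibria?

Mark each player's best response to every combination of opponents' strategies; a profile where every player is best-responding is a pure Nash equilibrium.
Row against (West, In): payoffs 1.9, 4.2 → best response B.
Row against (West, Out): payoffs 3.3, 5.2 → best response B.
Row against (East, In): payoffs 2.8, 2.9 → best response B.
Row against (East, Out): payoffs 1, 1.2 → best response B.
Column against (T, In): payoffs 2.5, 5 → best response East.
Column against (T, Out): payoffs 1, 0 → best response West.
Column against (B, In): payoffs 1.7, 0.8 → best response West.
Column against (B, Out): payoffs 1.8, 6 → best response East.
Matrix against (T, West): payoffs 6, 4.9 → best response In.
Matrix against (T, East): payoffs 3.7, 5.5 → best response Out.
Matrix against (B, West): payoffs 0.1, 3.7 → best response Out.
Matrix against (B, East): payoffs 4.9, 2.8 → best response In.
No profile is a mutual best response for all players.

This game has no pure Nash equilibrium.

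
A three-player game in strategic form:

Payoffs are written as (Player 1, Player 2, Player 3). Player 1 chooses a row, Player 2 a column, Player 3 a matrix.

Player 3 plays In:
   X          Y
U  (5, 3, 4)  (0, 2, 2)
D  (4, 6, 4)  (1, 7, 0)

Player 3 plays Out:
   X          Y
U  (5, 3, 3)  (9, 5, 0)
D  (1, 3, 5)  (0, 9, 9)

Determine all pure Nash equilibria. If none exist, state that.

(U, X, In)

Player 1 against (X, In): payoffs 5, 4 → best response U.
Player 1 against (X, Out): payoffs 5, 1 → best response U.
Player 1 against (Y, In): payoffs 0, 1 → best response D.
Player 1 against (Y, Out): payoffs 9, 0 → best response U.
Player 2 against (U, In): payoffs 3, 2 → best response X.
Player 2 against (U, Out): payoffs 3, 5 → best response Y.
Player 2 against (D, In): payoffs 6, 7 → best response Y.
Player 2 against (D, Out): payoffs 3, 9 → best response Y.
Player 3 against (U, X): payoffs 4, 3 → best response In.
Player 3 against (U, Y): payoffs 2, 0 → best response In.
Player 3 against (D, X): payoffs 4, 5 → best response Out.
Player 3 against (D, Y): payoffs 0, 9 → best response Out.
Mutual best responses: (U, X, In).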